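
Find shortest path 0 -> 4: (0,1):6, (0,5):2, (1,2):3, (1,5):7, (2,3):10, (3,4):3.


Dijkstra from 0:
Distances: {0: 0, 1: 6, 2: 9, 3: 19, 4: 22, 5: 2}
Shortest distance to 4 = 22, path = [0, 1, 2, 3, 4]


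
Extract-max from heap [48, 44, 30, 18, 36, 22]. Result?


Max = 48
Replace root with last, heapify down
Resulting heap: [44, 36, 30, 18, 22]


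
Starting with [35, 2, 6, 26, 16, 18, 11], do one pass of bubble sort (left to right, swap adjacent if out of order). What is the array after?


After one pass: [2, 6, 26, 16, 18, 11, 35]


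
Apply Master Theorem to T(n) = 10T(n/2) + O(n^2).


a=10, b=2, c=2. log_2(10)=3.322 > c=2. Case 1: O(n^log_b(a)) = O(n^3.322)
Complexity: O(n^3.322)


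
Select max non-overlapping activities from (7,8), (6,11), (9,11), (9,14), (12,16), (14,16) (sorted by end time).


Greedy: pick earliest-ending, then skip overlaps.
Selected (3 activities): [(7, 8), (9, 11), (12, 16)]


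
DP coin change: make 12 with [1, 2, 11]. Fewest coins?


dp[0]=0; dp[i]=1+min(dp[i-c] for c in coins)
...dp[7]=4, dp[8]=4, dp[9]=5, dp[10]=5, dp[11]=1, dp[12]=2
Minimum coins for 12 = 2


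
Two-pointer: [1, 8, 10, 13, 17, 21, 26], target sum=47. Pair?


Two pointers: lo=0, hi=6
Found pair: (21, 26) summing to 47


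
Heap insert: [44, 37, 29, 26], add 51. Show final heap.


Append 51: [44, 37, 29, 26, 51]
Bubble up: swap idx 4(51) with idx 1(37); swap idx 1(51) with idx 0(44)
Result: [51, 44, 29, 26, 37]


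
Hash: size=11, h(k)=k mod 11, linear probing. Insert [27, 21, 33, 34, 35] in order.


Insertions: 27->slot 5; 21->slot 10; 33->slot 0; 34->slot 1; 35->slot 2
Table: [33, 34, 35, None, None, 27, None, None, None, None, 21]


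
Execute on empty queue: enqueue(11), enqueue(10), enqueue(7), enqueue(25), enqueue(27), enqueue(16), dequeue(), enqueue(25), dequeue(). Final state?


enqueue(11) -> [11]
enqueue(10) -> [11, 10]
enqueue(7) -> [11, 10, 7]
enqueue(25) -> [11, 10, 7, 25]
enqueue(27) -> [11, 10, 7, 25, 27]
enqueue(16) -> [11, 10, 7, 25, 27, 16]
dequeue() returns 11 -> [10, 7, 25, 27, 16]
enqueue(25) -> [10, 7, 25, 27, 16, 25]
dequeue() returns 10 -> [7, 25, 27, 16, 25]
Final queue (front to back): [7, 25, 27, 16, 25]


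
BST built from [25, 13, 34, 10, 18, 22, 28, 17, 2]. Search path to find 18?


BST root = 25
Search for 18: compare at each node
Path: [25, 13, 18]


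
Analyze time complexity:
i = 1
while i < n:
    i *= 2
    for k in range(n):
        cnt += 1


Per nesting level: O(log n) * O(n) = O(n log n)
Complexity: O(n log n)


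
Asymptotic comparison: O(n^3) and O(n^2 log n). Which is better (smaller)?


n^2 log n grows slower than cubic
O(n^2 log n) is asymptotically smaller; O(n^3) grows faster


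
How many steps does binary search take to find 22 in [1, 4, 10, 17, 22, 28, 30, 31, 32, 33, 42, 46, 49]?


Search for 22:
[0,12] mid=6 arr[6]=30
[0,5] mid=2 arr[2]=10
[3,5] mid=4 arr[4]=22
Total: 3 comparisons


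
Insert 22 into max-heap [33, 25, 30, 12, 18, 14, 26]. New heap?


Append 22: [33, 25, 30, 12, 18, 14, 26, 22]
Bubble up: swap idx 7(22) with idx 3(12)
Result: [33, 25, 30, 22, 18, 14, 26, 12]


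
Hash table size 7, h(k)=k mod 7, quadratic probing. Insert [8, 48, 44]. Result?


Insertions: 8->slot 1; 48->slot 6; 44->slot 2
Table: [None, 8, 44, None, None, None, 48]


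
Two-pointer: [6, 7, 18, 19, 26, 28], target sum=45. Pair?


Two pointers: lo=0, hi=5
Found pair: (19, 26) summing to 45


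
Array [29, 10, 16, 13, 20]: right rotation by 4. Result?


Right rotate by 4: [10, 16, 13, 20, 29]


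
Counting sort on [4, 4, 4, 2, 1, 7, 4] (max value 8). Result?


Count array: [0, 1, 1, 0, 4, 0, 0, 1, 0]
Reconstruct: [1, 2, 4, 4, 4, 4, 7]


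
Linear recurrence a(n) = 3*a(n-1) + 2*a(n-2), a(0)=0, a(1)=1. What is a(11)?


Build bottom-up:
...a(9)=22363, a(10)=79647, a(11)=3*79647+2*22363=283667


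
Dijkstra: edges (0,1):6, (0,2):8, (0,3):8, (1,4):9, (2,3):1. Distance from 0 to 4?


Dijkstra from 0:
Distances: {0: 0, 1: 6, 2: 8, 3: 8, 4: 15}
Shortest distance to 4 = 15, path = [0, 1, 4]


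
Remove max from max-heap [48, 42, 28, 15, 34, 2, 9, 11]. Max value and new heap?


Max = 48
Replace root with last, heapify down
Resulting heap: [42, 34, 28, 15, 11, 2, 9]


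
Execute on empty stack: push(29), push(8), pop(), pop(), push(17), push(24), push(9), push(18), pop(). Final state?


push(29) -> [29]
push(8) -> [29, 8]
pop() returns 8 -> [29]
pop() returns 29 -> []
push(17) -> [17]
push(24) -> [17, 24]
push(9) -> [17, 24, 9]
push(18) -> [17, 24, 9, 18]
pop() returns 18 -> [17, 24, 9]
Final stack (bottom to top): [17, 24, 9]


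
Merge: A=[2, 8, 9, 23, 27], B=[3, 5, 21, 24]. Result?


Compare heads, take smaller each step.
Merged: [2, 3, 5, 8, 9, 21, 23, 24, 27]


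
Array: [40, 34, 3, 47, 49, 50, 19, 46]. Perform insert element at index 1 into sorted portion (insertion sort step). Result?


After one pass: [34, 40, 3, 47, 49, 50, 19, 46]


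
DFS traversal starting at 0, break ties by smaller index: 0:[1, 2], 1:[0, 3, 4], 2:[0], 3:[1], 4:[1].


DFS stack-based: start with [0]
Visit order: [0, 1, 3, 4, 2]


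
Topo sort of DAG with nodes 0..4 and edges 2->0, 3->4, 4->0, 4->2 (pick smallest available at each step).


Kahn's algorithm, process smallest node first
Order: [1, 3, 4, 2, 0]


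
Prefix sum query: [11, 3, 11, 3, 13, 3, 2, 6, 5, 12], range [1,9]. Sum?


Prefix sums: [0, 11, 14, 25, 28, 41, 44, 46, 52, 57, 69]
Sum[1..9] = prefix[10] - prefix[1] = 69 - 11 = 58


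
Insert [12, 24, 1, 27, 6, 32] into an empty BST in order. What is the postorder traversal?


Root = 12; build tree by BST insertion.
Postorder traversal: [6, 1, 32, 27, 24, 12]


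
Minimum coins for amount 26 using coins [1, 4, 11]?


dp[0]=0; dp[i]=1+min(dp[i-c] for c in coins)
...dp[21]=5, dp[22]=2, dp[23]=3, dp[24]=4, dp[25]=5, dp[26]=3
Minimum coins for 26 = 3


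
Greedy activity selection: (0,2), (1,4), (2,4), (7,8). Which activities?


Greedy: pick earliest-ending, then skip overlaps.
Selected (3 activities): [(0, 2), (2, 4), (7, 8)]


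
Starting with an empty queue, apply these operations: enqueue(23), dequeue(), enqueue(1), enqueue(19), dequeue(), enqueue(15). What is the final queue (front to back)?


enqueue(23) -> [23]
dequeue() returns 23 -> []
enqueue(1) -> [1]
enqueue(19) -> [1, 19]
dequeue() returns 1 -> [19]
enqueue(15) -> [19, 15]
Final queue (front to back): [19, 15]


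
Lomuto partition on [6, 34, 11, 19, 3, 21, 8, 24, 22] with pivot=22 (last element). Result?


Elements <= 22 go left of pivot.
Result: [6, 11, 19, 3, 21, 8, 22, 24, 34], pivot at index 6


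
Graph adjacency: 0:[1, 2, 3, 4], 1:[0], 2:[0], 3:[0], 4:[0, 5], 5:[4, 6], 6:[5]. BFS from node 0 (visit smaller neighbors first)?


BFS queue: start with [0]
Visit order: [0, 1, 2, 3, 4, 5, 6]


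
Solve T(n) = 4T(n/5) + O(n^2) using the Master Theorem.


a=4, b=5, c=2. log_5(4)=0.861 < c=2. Case 3: O(n^c) = O(n^2)
Complexity: O(n^2)


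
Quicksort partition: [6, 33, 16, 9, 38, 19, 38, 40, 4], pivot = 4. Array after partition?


Elements <= 4 go left of pivot.
Result: [4, 33, 16, 9, 38, 19, 38, 40, 6], pivot at index 0


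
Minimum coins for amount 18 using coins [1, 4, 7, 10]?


dp[0]=0; dp[i]=1+min(dp[i-c] for c in coins)
...dp[13]=4, dp[14]=2, dp[15]=3, dp[16]=4, dp[17]=2, dp[18]=3
Minimum coins for 18 = 3


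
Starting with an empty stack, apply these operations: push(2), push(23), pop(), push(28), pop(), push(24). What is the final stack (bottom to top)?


push(2) -> [2]
push(23) -> [2, 23]
pop() returns 23 -> [2]
push(28) -> [2, 28]
pop() returns 28 -> [2]
push(24) -> [2, 24]
Final stack (bottom to top): [2, 24]


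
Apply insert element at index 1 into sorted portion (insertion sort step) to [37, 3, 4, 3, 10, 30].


After one pass: [3, 37, 4, 3, 10, 30]


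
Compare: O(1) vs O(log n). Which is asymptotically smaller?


constant grows slower than logarithmic
O(1) is asymptotically smaller; O(log n) grows faster


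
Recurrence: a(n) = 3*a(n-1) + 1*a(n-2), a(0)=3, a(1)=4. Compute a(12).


Build bottom-up:
...a(10)=210258, a(11)=694435, a(12)=3*694435+1*210258=2293563


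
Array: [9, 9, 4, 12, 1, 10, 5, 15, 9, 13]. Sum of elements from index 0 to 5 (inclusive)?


Prefix sums: [0, 9, 18, 22, 34, 35, 45, 50, 65, 74, 87]
Sum[0..5] = prefix[6] - prefix[0] = 45 - 0 = 45


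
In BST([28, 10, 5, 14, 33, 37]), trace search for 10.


BST root = 28
Search for 10: compare at each node
Path: [28, 10]


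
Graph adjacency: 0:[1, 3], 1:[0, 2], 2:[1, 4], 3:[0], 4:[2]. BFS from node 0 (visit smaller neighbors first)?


BFS queue: start with [0]
Visit order: [0, 1, 3, 2, 4]


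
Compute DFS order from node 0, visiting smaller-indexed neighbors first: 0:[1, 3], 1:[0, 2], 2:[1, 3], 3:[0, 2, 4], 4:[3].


DFS stack-based: start with [0]
Visit order: [0, 1, 2, 3, 4]


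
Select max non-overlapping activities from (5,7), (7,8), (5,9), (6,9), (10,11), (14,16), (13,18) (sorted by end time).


Greedy: pick earliest-ending, then skip overlaps.
Selected (4 activities): [(5, 7), (7, 8), (10, 11), (14, 16)]


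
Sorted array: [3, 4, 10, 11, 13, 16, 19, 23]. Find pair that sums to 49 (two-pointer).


Two pointers: lo=0, hi=7
No pair sums to 49


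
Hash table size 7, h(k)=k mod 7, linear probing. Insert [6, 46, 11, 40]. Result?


Insertions: 6->slot 6; 46->slot 4; 11->slot 5; 40->slot 0
Table: [40, None, None, None, 46, 11, 6]


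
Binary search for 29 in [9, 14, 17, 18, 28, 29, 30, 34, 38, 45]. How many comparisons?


Search for 29:
[0,9] mid=4 arr[4]=28
[5,9] mid=7 arr[7]=34
[5,6] mid=5 arr[5]=29
Total: 3 comparisons


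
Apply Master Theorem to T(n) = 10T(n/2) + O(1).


a=10, b=2, c=0. log_2(10)=3.322 > c=0. Case 1: O(n^log_b(a)) = O(n^3.322)
Complexity: O(n^3.322)


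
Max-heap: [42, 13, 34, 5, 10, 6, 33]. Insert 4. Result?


Append 4: [42, 13, 34, 5, 10, 6, 33, 4]
Bubble up: no swaps needed
Result: [42, 13, 34, 5, 10, 6, 33, 4]


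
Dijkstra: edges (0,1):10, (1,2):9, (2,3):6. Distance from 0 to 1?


Dijkstra from 0:
Distances: {0: 0, 1: 10, 2: 19, 3: 25}
Shortest distance to 1 = 10, path = [0, 1]


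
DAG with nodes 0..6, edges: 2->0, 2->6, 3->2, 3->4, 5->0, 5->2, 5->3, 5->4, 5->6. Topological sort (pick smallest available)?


Kahn's algorithm, process smallest node first
Order: [1, 5, 3, 2, 0, 4, 6]


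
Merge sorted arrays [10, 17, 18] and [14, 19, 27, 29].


Compare heads, take smaller each step.
Merged: [10, 14, 17, 18, 19, 27, 29]


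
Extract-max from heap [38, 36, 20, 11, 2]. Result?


Max = 38
Replace root with last, heapify down
Resulting heap: [36, 11, 20, 2]


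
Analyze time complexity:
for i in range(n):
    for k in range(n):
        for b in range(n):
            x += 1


Per nesting level: O(n) * O(n) * O(n) = O(n^3)
Complexity: O(n^3)


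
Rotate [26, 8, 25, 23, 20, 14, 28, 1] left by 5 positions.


Left rotate by 5: [14, 28, 1, 26, 8, 25, 23, 20]


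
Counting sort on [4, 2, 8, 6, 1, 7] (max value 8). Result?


Count array: [0, 1, 1, 0, 1, 0, 1, 1, 1]
Reconstruct: [1, 2, 4, 6, 7, 8]


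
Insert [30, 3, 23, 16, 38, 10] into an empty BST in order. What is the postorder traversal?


Root = 30; build tree by BST insertion.
Postorder traversal: [10, 16, 23, 3, 38, 30]


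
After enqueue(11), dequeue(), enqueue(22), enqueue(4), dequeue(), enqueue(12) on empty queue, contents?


enqueue(11) -> [11]
dequeue() returns 11 -> []
enqueue(22) -> [22]
enqueue(4) -> [22, 4]
dequeue() returns 22 -> [4]
enqueue(12) -> [4, 12]
Final queue (front to back): [4, 12]


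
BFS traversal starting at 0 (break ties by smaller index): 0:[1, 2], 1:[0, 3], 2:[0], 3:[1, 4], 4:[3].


BFS queue: start with [0]
Visit order: [0, 1, 2, 3, 4]


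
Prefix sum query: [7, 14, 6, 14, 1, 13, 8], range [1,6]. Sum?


Prefix sums: [0, 7, 21, 27, 41, 42, 55, 63]
Sum[1..6] = prefix[7] - prefix[1] = 63 - 7 = 56


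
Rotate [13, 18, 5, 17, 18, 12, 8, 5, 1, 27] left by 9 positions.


Left rotate by 9: [27, 13, 18, 5, 17, 18, 12, 8, 5, 1]


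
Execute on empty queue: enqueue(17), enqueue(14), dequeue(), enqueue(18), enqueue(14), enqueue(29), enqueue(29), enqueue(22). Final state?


enqueue(17) -> [17]
enqueue(14) -> [17, 14]
dequeue() returns 17 -> [14]
enqueue(18) -> [14, 18]
enqueue(14) -> [14, 18, 14]
enqueue(29) -> [14, 18, 14, 29]
enqueue(29) -> [14, 18, 14, 29, 29]
enqueue(22) -> [14, 18, 14, 29, 29, 22]
Final queue (front to back): [14, 18, 14, 29, 29, 22]


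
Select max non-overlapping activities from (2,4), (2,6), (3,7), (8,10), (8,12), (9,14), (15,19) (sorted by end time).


Greedy: pick earliest-ending, then skip overlaps.
Selected (3 activities): [(2, 4), (8, 10), (15, 19)]


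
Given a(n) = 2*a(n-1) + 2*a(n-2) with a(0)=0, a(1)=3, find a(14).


Build bottom-up:
...a(12)=149760, a(13)=409152, a(14)=2*409152+2*149760=1117824


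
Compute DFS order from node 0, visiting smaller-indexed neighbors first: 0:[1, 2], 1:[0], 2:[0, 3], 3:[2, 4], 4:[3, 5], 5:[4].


DFS stack-based: start with [0]
Visit order: [0, 1, 2, 3, 4, 5]


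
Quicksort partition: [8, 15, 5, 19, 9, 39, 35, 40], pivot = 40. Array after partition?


Elements <= 40 go left of pivot.
Result: [8, 15, 5, 19, 9, 39, 35, 40], pivot at index 7


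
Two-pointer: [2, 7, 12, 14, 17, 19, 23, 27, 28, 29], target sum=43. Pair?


Two pointers: lo=0, hi=9
Found pair: (14, 29) summing to 43


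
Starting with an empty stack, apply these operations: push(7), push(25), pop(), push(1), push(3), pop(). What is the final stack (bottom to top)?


push(7) -> [7]
push(25) -> [7, 25]
pop() returns 25 -> [7]
push(1) -> [7, 1]
push(3) -> [7, 1, 3]
pop() returns 3 -> [7, 1]
Final stack (bottom to top): [7, 1]


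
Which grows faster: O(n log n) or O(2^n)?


linearithmic grows slower than exponential
O(n log n) is asymptotically smaller; O(2^n) grows faster


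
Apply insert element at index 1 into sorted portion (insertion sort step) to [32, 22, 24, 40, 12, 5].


After one pass: [22, 32, 24, 40, 12, 5]


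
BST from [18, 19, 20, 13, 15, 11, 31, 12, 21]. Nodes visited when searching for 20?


BST root = 18
Search for 20: compare at each node
Path: [18, 19, 20]


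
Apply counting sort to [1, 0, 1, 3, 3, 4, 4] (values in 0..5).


Count array: [1, 2, 0, 2, 2, 0]
Reconstruct: [0, 1, 1, 3, 3, 4, 4]


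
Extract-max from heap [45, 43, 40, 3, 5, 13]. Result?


Max = 45
Replace root with last, heapify down
Resulting heap: [43, 13, 40, 3, 5]


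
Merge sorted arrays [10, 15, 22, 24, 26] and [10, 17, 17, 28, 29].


Compare heads, take smaller each step.
Merged: [10, 10, 15, 17, 17, 22, 24, 26, 28, 29]


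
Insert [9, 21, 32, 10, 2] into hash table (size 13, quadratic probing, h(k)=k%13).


Insertions: 9->slot 9; 21->slot 8; 32->slot 6; 10->slot 10; 2->slot 2
Table: [None, None, 2, None, None, None, 32, None, 21, 9, 10, None, None]


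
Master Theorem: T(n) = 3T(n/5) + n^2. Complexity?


a=3, b=5, c=2. log_5(3)=0.683 < c=2. Case 3: O(n^c) = O(n^2)
Complexity: O(n^2)


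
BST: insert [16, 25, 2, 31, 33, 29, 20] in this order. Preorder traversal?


Root = 16; build tree by BST insertion.
Preorder traversal: [16, 2, 25, 20, 31, 29, 33]


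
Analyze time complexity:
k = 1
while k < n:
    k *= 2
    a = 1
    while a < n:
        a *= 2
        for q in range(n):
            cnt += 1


Per nesting level: O(log n) * O(log n) * O(n) = O(n (log n)^2)
Complexity: O(n (log n)^2)


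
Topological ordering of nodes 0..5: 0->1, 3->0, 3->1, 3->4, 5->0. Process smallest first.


Kahn's algorithm, process smallest node first
Order: [2, 3, 4, 5, 0, 1]


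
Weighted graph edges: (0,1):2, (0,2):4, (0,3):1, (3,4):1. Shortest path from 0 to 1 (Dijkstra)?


Dijkstra from 0:
Distances: {0: 0, 1: 2, 2: 4, 3: 1, 4: 2}
Shortest distance to 1 = 2, path = [0, 1]


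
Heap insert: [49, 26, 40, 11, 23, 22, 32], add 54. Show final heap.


Append 54: [49, 26, 40, 11, 23, 22, 32, 54]
Bubble up: swap idx 7(54) with idx 3(11); swap idx 3(54) with idx 1(26); swap idx 1(54) with idx 0(49)
Result: [54, 49, 40, 26, 23, 22, 32, 11]


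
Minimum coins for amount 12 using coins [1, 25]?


dp[0]=0; dp[i]=1+min(dp[i-c] for c in coins)
...dp[7]=7, dp[8]=8, dp[9]=9, dp[10]=10, dp[11]=11, dp[12]=12
Minimum coins for 12 = 12


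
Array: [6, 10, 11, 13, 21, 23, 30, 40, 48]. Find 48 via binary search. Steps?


Search for 48:
[0,8] mid=4 arr[4]=21
[5,8] mid=6 arr[6]=30
[7,8] mid=7 arr[7]=40
[8,8] mid=8 arr[8]=48
Total: 4 comparisons


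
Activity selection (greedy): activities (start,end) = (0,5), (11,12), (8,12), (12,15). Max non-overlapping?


Greedy: pick earliest-ending, then skip overlaps.
Selected (3 activities): [(0, 5), (11, 12), (12, 15)]


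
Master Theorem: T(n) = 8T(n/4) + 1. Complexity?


a=8, b=4, c=0. log_4(8)=1.5 > c=0. Case 1: O(n^log_b(a)) = O(n^1.500)
Complexity: O(n^1.500)


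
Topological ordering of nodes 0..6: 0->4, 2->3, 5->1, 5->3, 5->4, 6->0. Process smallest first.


Kahn's algorithm, process smallest node first
Order: [2, 5, 1, 3, 6, 0, 4]


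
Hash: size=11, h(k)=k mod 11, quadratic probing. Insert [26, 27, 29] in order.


Insertions: 26->slot 4; 27->slot 5; 29->slot 7
Table: [None, None, None, None, 26, 27, None, 29, None, None, None]


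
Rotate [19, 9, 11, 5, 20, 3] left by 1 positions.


Left rotate by 1: [9, 11, 5, 20, 3, 19]


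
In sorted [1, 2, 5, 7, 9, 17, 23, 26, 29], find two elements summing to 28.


Two pointers: lo=0, hi=8
Found pair: (2, 26) summing to 28


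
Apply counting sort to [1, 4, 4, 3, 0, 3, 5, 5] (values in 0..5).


Count array: [1, 1, 0, 2, 2, 2]
Reconstruct: [0, 1, 3, 3, 4, 4, 5, 5]


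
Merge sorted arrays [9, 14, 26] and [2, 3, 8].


Compare heads, take smaller each step.
Merged: [2, 3, 8, 9, 14, 26]


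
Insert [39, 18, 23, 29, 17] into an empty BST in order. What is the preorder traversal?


Root = 39; build tree by BST insertion.
Preorder traversal: [39, 18, 17, 23, 29]


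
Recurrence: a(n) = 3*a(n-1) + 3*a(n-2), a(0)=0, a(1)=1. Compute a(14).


Build bottom-up:
...a(12)=1924560, a(13)=7296561, a(14)=3*7296561+3*1924560=27663363


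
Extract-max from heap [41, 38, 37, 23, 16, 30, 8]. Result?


Max = 41
Replace root with last, heapify down
Resulting heap: [38, 23, 37, 8, 16, 30]


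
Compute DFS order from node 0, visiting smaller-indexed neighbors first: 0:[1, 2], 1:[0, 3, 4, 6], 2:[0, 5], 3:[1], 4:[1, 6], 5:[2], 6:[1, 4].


DFS stack-based: start with [0]
Visit order: [0, 1, 3, 4, 6, 2, 5]


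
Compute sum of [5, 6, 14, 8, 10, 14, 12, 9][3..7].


Prefix sums: [0, 5, 11, 25, 33, 43, 57, 69, 78]
Sum[3..7] = prefix[8] - prefix[3] = 78 - 25 = 53


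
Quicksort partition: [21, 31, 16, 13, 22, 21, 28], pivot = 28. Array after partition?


Elements <= 28 go left of pivot.
Result: [21, 16, 13, 22, 21, 28, 31], pivot at index 5


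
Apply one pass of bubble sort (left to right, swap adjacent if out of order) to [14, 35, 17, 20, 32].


After one pass: [14, 17, 20, 32, 35]


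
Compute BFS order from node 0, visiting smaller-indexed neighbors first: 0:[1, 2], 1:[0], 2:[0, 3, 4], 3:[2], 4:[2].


BFS queue: start with [0]
Visit order: [0, 1, 2, 3, 4]


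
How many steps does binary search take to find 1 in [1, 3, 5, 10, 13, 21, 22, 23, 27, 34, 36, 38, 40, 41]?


Search for 1:
[0,13] mid=6 arr[6]=22
[0,5] mid=2 arr[2]=5
[0,1] mid=0 arr[0]=1
Total: 3 comparisons


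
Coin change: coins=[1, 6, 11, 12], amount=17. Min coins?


dp[0]=0; dp[i]=1+min(dp[i-c] for c in coins)
...dp[12]=1, dp[13]=2, dp[14]=3, dp[15]=4, dp[16]=5, dp[17]=2
Minimum coins for 17 = 2


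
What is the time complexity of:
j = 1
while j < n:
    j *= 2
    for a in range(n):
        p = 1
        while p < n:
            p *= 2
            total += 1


Per nesting level: O(log n) * O(n) * O(log n) = O(n (log n)^2)
Complexity: O(n (log n)^2)


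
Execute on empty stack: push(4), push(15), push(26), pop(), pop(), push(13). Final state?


push(4) -> [4]
push(15) -> [4, 15]
push(26) -> [4, 15, 26]
pop() returns 26 -> [4, 15]
pop() returns 15 -> [4]
push(13) -> [4, 13]
Final stack (bottom to top): [4, 13]


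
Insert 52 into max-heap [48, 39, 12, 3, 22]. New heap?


Append 52: [48, 39, 12, 3, 22, 52]
Bubble up: swap idx 5(52) with idx 2(12); swap idx 2(52) with idx 0(48)
Result: [52, 39, 48, 3, 22, 12]


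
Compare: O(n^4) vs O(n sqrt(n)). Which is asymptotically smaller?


n^1.5 grows slower than quartic
O(n sqrt(n)) is asymptotically smaller; O(n^4) grows faster


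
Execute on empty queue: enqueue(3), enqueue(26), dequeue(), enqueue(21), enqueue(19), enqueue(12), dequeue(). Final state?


enqueue(3) -> [3]
enqueue(26) -> [3, 26]
dequeue() returns 3 -> [26]
enqueue(21) -> [26, 21]
enqueue(19) -> [26, 21, 19]
enqueue(12) -> [26, 21, 19, 12]
dequeue() returns 26 -> [21, 19, 12]
Final queue (front to back): [21, 19, 12]


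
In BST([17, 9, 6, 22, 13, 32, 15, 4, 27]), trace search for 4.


BST root = 17
Search for 4: compare at each node
Path: [17, 9, 6, 4]


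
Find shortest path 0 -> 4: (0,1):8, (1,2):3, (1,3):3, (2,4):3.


Dijkstra from 0:
Distances: {0: 0, 1: 8, 2: 11, 3: 11, 4: 14}
Shortest distance to 4 = 14, path = [0, 1, 2, 4]


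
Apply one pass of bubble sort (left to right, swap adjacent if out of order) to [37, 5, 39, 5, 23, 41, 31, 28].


After one pass: [5, 37, 5, 23, 39, 31, 28, 41]


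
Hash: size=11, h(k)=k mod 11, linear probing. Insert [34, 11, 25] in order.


Insertions: 34->slot 1; 11->slot 0; 25->slot 3
Table: [11, 34, None, 25, None, None, None, None, None, None, None]


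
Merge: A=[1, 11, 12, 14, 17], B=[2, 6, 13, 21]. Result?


Compare heads, take smaller each step.
Merged: [1, 2, 6, 11, 12, 13, 14, 17, 21]


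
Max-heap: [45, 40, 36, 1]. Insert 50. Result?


Append 50: [45, 40, 36, 1, 50]
Bubble up: swap idx 4(50) with idx 1(40); swap idx 1(50) with idx 0(45)
Result: [50, 45, 36, 1, 40]


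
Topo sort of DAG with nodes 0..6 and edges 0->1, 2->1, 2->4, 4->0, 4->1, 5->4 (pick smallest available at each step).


Kahn's algorithm, process smallest node first
Order: [2, 3, 5, 4, 0, 1, 6]


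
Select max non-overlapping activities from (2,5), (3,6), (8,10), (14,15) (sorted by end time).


Greedy: pick earliest-ending, then skip overlaps.
Selected (3 activities): [(2, 5), (8, 10), (14, 15)]


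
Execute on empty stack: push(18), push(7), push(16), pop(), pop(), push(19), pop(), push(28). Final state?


push(18) -> [18]
push(7) -> [18, 7]
push(16) -> [18, 7, 16]
pop() returns 16 -> [18, 7]
pop() returns 7 -> [18]
push(19) -> [18, 19]
pop() returns 19 -> [18]
push(28) -> [18, 28]
Final stack (bottom to top): [18, 28]


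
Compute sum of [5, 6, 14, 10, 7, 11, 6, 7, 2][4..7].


Prefix sums: [0, 5, 11, 25, 35, 42, 53, 59, 66, 68]
Sum[4..7] = prefix[8] - prefix[4] = 66 - 35 = 31


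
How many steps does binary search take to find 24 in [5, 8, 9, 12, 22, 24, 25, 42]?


Search for 24:
[0,7] mid=3 arr[3]=12
[4,7] mid=5 arr[5]=24
Total: 2 comparisons


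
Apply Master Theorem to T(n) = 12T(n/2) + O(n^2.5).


a=12, b=2, c=2.5. log_2(12)=3.585 > c=2.5. Case 1: O(n^log_b(a)) = O(n^3.585)
Complexity: O(n^3.585)


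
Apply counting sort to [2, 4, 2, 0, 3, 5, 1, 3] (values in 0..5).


Count array: [1, 1, 2, 2, 1, 1]
Reconstruct: [0, 1, 2, 2, 3, 3, 4, 5]


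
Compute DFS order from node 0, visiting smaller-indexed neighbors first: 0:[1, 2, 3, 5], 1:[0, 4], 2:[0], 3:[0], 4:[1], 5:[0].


DFS stack-based: start with [0]
Visit order: [0, 1, 4, 2, 3, 5]


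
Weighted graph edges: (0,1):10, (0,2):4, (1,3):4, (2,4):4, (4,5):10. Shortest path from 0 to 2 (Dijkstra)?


Dijkstra from 0:
Distances: {0: 0, 1: 10, 2: 4, 3: 14, 4: 8, 5: 18}
Shortest distance to 2 = 4, path = [0, 2]


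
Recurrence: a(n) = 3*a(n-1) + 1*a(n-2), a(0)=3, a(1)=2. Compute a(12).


Build bottom-up:
...a(10)=124584, a(11)=411473, a(12)=3*411473+1*124584=1359003


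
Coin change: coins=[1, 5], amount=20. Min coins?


dp[0]=0; dp[i]=1+min(dp[i-c] for c in coins)
...dp[15]=3, dp[16]=4, dp[17]=5, dp[18]=6, dp[19]=7, dp[20]=4
Minimum coins for 20 = 4


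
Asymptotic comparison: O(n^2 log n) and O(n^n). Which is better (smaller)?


n^2 log n grows slower than n^n
O(n^2 log n) is asymptotically smaller; O(n^n) grows faster


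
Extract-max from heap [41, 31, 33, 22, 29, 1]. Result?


Max = 41
Replace root with last, heapify down
Resulting heap: [33, 31, 1, 22, 29]


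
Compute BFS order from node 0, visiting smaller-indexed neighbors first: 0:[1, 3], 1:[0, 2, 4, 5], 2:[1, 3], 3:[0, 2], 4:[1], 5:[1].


BFS queue: start with [0]
Visit order: [0, 1, 3, 2, 4, 5]


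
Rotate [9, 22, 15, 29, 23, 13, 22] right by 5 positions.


Right rotate by 5: [15, 29, 23, 13, 22, 9, 22]


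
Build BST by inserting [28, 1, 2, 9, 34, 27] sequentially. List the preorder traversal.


Root = 28; build tree by BST insertion.
Preorder traversal: [28, 1, 2, 9, 27, 34]


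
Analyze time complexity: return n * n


Analysis: constant-time operation, no loop
Complexity: O(1)


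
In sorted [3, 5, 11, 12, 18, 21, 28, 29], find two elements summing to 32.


Two pointers: lo=0, hi=7
Found pair: (3, 29) summing to 32


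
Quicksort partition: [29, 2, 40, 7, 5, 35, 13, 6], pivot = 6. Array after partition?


Elements <= 6 go left of pivot.
Result: [2, 5, 6, 7, 29, 35, 13, 40], pivot at index 2


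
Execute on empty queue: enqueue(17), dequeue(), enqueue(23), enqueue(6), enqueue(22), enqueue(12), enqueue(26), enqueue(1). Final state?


enqueue(17) -> [17]
dequeue() returns 17 -> []
enqueue(23) -> [23]
enqueue(6) -> [23, 6]
enqueue(22) -> [23, 6, 22]
enqueue(12) -> [23, 6, 22, 12]
enqueue(26) -> [23, 6, 22, 12, 26]
enqueue(1) -> [23, 6, 22, 12, 26, 1]
Final queue (front to back): [23, 6, 22, 12, 26, 1]


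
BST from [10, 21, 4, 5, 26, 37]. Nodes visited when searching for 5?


BST root = 10
Search for 5: compare at each node
Path: [10, 4, 5]


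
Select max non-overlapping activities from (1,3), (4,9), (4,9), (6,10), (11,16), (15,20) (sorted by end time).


Greedy: pick earliest-ending, then skip overlaps.
Selected (3 activities): [(1, 3), (4, 9), (11, 16)]


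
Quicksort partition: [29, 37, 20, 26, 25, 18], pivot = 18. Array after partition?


Elements <= 18 go left of pivot.
Result: [18, 37, 20, 26, 25, 29], pivot at index 0


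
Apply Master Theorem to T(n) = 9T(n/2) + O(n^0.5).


a=9, b=2, c=0.5. log_2(9)=3.170 > c=0.5. Case 1: O(n^log_b(a)) = O(n^3.170)
Complexity: O(n^3.170)


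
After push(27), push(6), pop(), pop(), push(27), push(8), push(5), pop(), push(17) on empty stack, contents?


push(27) -> [27]
push(6) -> [27, 6]
pop() returns 6 -> [27]
pop() returns 27 -> []
push(27) -> [27]
push(8) -> [27, 8]
push(5) -> [27, 8, 5]
pop() returns 5 -> [27, 8]
push(17) -> [27, 8, 17]
Final stack (bottom to top): [27, 8, 17]


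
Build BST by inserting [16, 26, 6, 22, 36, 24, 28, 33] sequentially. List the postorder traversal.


Root = 16; build tree by BST insertion.
Postorder traversal: [6, 24, 22, 33, 28, 36, 26, 16]


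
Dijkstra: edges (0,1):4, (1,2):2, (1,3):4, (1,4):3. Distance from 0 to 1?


Dijkstra from 0:
Distances: {0: 0, 1: 4, 2: 6, 3: 8, 4: 7}
Shortest distance to 1 = 4, path = [0, 1]


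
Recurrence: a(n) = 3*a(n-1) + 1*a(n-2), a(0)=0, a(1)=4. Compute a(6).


Build bottom-up:
...a(4)=132, a(5)=436, a(6)=3*436+1*132=1440


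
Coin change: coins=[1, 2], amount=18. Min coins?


dp[0]=0; dp[i]=1+min(dp[i-c] for c in coins)
...dp[13]=7, dp[14]=7, dp[15]=8, dp[16]=8, dp[17]=9, dp[18]=9
Minimum coins for 18 = 9


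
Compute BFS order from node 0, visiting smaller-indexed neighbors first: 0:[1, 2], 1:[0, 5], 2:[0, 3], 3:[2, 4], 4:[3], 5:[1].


BFS queue: start with [0]
Visit order: [0, 1, 2, 5, 3, 4]


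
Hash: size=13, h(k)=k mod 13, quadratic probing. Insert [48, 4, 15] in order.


Insertions: 48->slot 9; 4->slot 4; 15->slot 2
Table: [None, None, 15, None, 4, None, None, None, None, 48, None, None, None]


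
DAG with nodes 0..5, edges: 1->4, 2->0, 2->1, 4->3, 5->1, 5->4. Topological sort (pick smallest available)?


Kahn's algorithm, process smallest node first
Order: [2, 0, 5, 1, 4, 3]


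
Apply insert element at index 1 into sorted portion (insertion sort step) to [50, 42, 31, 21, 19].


After one pass: [42, 50, 31, 21, 19]


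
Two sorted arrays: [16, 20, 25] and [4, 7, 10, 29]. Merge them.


Compare heads, take smaller each step.
Merged: [4, 7, 10, 16, 20, 25, 29]


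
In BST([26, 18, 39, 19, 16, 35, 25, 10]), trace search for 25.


BST root = 26
Search for 25: compare at each node
Path: [26, 18, 19, 25]


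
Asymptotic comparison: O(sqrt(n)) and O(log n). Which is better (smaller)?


logarithmic grows slower than sublinear
O(log n) is asymptotically smaller; O(sqrt(n)) grows faster


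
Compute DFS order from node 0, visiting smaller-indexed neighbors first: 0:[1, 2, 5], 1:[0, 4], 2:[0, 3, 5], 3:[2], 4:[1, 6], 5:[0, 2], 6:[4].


DFS stack-based: start with [0]
Visit order: [0, 1, 4, 6, 2, 3, 5]


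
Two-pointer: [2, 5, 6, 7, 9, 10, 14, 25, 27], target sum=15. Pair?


Two pointers: lo=0, hi=8
Found pair: (5, 10) summing to 15


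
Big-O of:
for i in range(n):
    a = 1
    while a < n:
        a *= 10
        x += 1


Per nesting level: O(n) * O(log n) = O(n log n)
Complexity: O(n log n)


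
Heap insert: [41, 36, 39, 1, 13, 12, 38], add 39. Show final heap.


Append 39: [41, 36, 39, 1, 13, 12, 38, 39]
Bubble up: swap idx 7(39) with idx 3(1); swap idx 3(39) with idx 1(36)
Result: [41, 39, 39, 36, 13, 12, 38, 1]


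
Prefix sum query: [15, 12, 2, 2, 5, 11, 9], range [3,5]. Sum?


Prefix sums: [0, 15, 27, 29, 31, 36, 47, 56]
Sum[3..5] = prefix[6] - prefix[3] = 47 - 29 = 18


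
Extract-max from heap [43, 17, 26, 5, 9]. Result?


Max = 43
Replace root with last, heapify down
Resulting heap: [26, 17, 9, 5]


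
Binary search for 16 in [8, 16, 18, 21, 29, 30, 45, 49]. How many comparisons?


Search for 16:
[0,7] mid=3 arr[3]=21
[0,2] mid=1 arr[1]=16
Total: 2 comparisons


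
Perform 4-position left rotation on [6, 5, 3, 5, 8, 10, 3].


Left rotate by 4: [8, 10, 3, 6, 5, 3, 5]


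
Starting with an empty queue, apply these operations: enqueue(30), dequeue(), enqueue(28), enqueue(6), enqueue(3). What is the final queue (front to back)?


enqueue(30) -> [30]
dequeue() returns 30 -> []
enqueue(28) -> [28]
enqueue(6) -> [28, 6]
enqueue(3) -> [28, 6, 3]
Final queue (front to back): [28, 6, 3]


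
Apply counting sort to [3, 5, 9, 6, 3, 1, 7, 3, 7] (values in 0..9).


Count array: [0, 1, 0, 3, 0, 1, 1, 2, 0, 1]
Reconstruct: [1, 3, 3, 3, 5, 6, 7, 7, 9]


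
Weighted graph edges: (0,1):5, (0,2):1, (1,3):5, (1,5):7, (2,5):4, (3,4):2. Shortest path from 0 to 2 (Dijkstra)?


Dijkstra from 0:
Distances: {0: 0, 1: 5, 2: 1, 3: 10, 4: 12, 5: 5}
Shortest distance to 2 = 1, path = [0, 2]


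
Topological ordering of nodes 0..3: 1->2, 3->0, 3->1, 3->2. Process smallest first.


Kahn's algorithm, process smallest node first
Order: [3, 0, 1, 2]


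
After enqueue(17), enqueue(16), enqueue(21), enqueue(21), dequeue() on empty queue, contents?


enqueue(17) -> [17]
enqueue(16) -> [17, 16]
enqueue(21) -> [17, 16, 21]
enqueue(21) -> [17, 16, 21, 21]
dequeue() returns 17 -> [16, 21, 21]
Final queue (front to back): [16, 21, 21]


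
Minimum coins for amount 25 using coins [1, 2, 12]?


dp[0]=0; dp[i]=1+min(dp[i-c] for c in coins)
...dp[20]=5, dp[21]=6, dp[22]=6, dp[23]=7, dp[24]=2, dp[25]=3
Minimum coins for 25 = 3


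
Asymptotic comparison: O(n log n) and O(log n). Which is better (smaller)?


logarithmic grows slower than linearithmic
O(log n) is asymptotically smaller; O(n log n) grows faster


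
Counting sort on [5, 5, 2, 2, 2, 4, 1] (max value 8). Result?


Count array: [0, 1, 3, 0, 1, 2, 0, 0, 0]
Reconstruct: [1, 2, 2, 2, 4, 5, 5]


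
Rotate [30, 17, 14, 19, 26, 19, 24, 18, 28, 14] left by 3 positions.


Left rotate by 3: [19, 26, 19, 24, 18, 28, 14, 30, 17, 14]


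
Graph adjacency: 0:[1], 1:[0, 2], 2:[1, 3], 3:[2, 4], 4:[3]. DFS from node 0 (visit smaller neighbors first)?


DFS stack-based: start with [0]
Visit order: [0, 1, 2, 3, 4]


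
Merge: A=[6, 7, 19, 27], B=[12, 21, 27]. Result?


Compare heads, take smaller each step.
Merged: [6, 7, 12, 19, 21, 27, 27]


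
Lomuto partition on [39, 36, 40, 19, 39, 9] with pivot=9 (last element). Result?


Elements <= 9 go left of pivot.
Result: [9, 36, 40, 19, 39, 39], pivot at index 0


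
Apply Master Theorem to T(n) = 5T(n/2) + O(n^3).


a=5, b=2, c=3. log_2(5)=2.322 < c=3. Case 3: O(n^c) = O(n^3)
Complexity: O(n^3)


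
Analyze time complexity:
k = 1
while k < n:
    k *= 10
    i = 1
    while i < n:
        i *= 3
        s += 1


Per nesting level: O(log n) * O(log n) = O((log n)^2)
Complexity: O((log n)^2)


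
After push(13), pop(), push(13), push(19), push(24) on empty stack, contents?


push(13) -> [13]
pop() returns 13 -> []
push(13) -> [13]
push(19) -> [13, 19]
push(24) -> [13, 19, 24]
Final stack (bottom to top): [13, 19, 24]


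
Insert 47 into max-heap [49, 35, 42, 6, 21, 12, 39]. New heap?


Append 47: [49, 35, 42, 6, 21, 12, 39, 47]
Bubble up: swap idx 7(47) with idx 3(6); swap idx 3(47) with idx 1(35)
Result: [49, 47, 42, 35, 21, 12, 39, 6]


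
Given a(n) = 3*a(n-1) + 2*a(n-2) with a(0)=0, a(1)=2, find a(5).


Build bottom-up:
...a(3)=22, a(4)=78, a(5)=3*78+2*22=278


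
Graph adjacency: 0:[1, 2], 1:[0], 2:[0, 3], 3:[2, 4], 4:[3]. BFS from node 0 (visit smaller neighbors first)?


BFS queue: start with [0]
Visit order: [0, 1, 2, 3, 4]


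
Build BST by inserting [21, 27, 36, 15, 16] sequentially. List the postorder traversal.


Root = 21; build tree by BST insertion.
Postorder traversal: [16, 15, 36, 27, 21]


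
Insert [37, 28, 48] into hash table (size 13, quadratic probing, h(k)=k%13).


Insertions: 37->slot 11; 28->slot 2; 48->slot 9
Table: [None, None, 28, None, None, None, None, None, None, 48, None, 37, None]


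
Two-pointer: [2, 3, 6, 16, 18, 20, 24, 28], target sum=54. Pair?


Two pointers: lo=0, hi=7
No pair sums to 54


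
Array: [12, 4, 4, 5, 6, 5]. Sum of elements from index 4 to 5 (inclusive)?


Prefix sums: [0, 12, 16, 20, 25, 31, 36]
Sum[4..5] = prefix[6] - prefix[4] = 36 - 25 = 11


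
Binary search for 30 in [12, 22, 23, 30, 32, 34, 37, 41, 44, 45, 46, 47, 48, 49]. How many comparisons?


Search for 30:
[0,13] mid=6 arr[6]=37
[0,5] mid=2 arr[2]=23
[3,5] mid=4 arr[4]=32
[3,3] mid=3 arr[3]=30
Total: 4 comparisons


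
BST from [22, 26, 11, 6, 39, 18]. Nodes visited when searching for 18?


BST root = 22
Search for 18: compare at each node
Path: [22, 11, 18]


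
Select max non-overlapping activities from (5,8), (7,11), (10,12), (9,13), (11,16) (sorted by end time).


Greedy: pick earliest-ending, then skip overlaps.
Selected (2 activities): [(5, 8), (10, 12)]


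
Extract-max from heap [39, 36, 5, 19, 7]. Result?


Max = 39
Replace root with last, heapify down
Resulting heap: [36, 19, 5, 7]


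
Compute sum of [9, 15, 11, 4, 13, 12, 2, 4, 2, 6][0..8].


Prefix sums: [0, 9, 24, 35, 39, 52, 64, 66, 70, 72, 78]
Sum[0..8] = prefix[9] - prefix[0] = 72 - 0 = 72


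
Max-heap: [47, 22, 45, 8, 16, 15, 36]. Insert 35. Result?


Append 35: [47, 22, 45, 8, 16, 15, 36, 35]
Bubble up: swap idx 7(35) with idx 3(8); swap idx 3(35) with idx 1(22)
Result: [47, 35, 45, 22, 16, 15, 36, 8]


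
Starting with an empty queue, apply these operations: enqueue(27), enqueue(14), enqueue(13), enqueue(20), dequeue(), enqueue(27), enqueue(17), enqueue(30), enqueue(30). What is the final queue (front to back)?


enqueue(27) -> [27]
enqueue(14) -> [27, 14]
enqueue(13) -> [27, 14, 13]
enqueue(20) -> [27, 14, 13, 20]
dequeue() returns 27 -> [14, 13, 20]
enqueue(27) -> [14, 13, 20, 27]
enqueue(17) -> [14, 13, 20, 27, 17]
enqueue(30) -> [14, 13, 20, 27, 17, 30]
enqueue(30) -> [14, 13, 20, 27, 17, 30, 30]
Final queue (front to back): [14, 13, 20, 27, 17, 30, 30]


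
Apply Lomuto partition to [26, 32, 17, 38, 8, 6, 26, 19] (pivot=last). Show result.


Elements <= 19 go left of pivot.
Result: [17, 8, 6, 19, 32, 26, 26, 38], pivot at index 3


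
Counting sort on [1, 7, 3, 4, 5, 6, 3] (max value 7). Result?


Count array: [0, 1, 0, 2, 1, 1, 1, 1]
Reconstruct: [1, 3, 3, 4, 5, 6, 7]


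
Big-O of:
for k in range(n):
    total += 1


Per nesting level: O(n) = O(n)
Complexity: O(n)


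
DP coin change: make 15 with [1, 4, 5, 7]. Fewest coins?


dp[0]=0; dp[i]=1+min(dp[i-c] for c in coins)
...dp[10]=2, dp[11]=2, dp[12]=2, dp[13]=3, dp[14]=2, dp[15]=3
Minimum coins for 15 = 3


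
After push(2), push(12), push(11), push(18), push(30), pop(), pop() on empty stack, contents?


push(2) -> [2]
push(12) -> [2, 12]
push(11) -> [2, 12, 11]
push(18) -> [2, 12, 11, 18]
push(30) -> [2, 12, 11, 18, 30]
pop() returns 30 -> [2, 12, 11, 18]
pop() returns 18 -> [2, 12, 11]
Final stack (bottom to top): [2, 12, 11]


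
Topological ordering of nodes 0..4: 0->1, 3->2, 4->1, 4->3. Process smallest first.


Kahn's algorithm, process smallest node first
Order: [0, 4, 1, 3, 2]


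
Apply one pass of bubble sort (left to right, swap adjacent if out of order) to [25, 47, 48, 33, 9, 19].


After one pass: [25, 47, 33, 9, 19, 48]


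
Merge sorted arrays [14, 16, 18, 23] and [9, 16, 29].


Compare heads, take smaller each step.
Merged: [9, 14, 16, 16, 18, 23, 29]


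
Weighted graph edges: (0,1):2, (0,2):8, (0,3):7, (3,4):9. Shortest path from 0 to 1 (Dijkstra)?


Dijkstra from 0:
Distances: {0: 0, 1: 2, 2: 8, 3: 7, 4: 16}
Shortest distance to 1 = 2, path = [0, 1]


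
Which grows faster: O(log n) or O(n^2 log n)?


logarithmic grows slower than n^2 log n
O(log n) is asymptotically smaller; O(n^2 log n) grows faster


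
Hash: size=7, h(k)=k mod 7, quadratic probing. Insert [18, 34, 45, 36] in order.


Insertions: 18->slot 4; 34->slot 6; 45->slot 3; 36->slot 1
Table: [None, 36, None, 45, 18, None, 34]


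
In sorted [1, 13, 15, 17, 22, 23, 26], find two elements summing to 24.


Two pointers: lo=0, hi=6
Found pair: (1, 23) summing to 24


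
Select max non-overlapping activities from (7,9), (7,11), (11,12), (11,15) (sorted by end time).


Greedy: pick earliest-ending, then skip overlaps.
Selected (2 activities): [(7, 9), (11, 12)]


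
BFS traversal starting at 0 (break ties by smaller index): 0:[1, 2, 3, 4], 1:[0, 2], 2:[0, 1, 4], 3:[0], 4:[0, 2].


BFS queue: start with [0]
Visit order: [0, 1, 2, 3, 4]


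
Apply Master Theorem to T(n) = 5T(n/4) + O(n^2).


a=5, b=4, c=2. log_4(5)=1.161 < c=2. Case 3: O(n^c) = O(n^2)
Complexity: O(n^2)


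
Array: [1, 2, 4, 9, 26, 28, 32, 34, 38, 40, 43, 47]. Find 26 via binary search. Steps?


Search for 26:
[0,11] mid=5 arr[5]=28
[0,4] mid=2 arr[2]=4
[3,4] mid=3 arr[3]=9
[4,4] mid=4 arr[4]=26
Total: 4 comparisons


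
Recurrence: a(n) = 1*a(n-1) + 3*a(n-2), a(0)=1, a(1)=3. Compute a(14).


Build bottom-up:
...a(12)=26529, a(13)=61107, a(14)=1*61107+3*26529=140694


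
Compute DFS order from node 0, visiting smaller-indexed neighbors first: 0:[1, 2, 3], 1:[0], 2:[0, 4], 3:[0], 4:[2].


DFS stack-based: start with [0]
Visit order: [0, 1, 2, 4, 3]
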